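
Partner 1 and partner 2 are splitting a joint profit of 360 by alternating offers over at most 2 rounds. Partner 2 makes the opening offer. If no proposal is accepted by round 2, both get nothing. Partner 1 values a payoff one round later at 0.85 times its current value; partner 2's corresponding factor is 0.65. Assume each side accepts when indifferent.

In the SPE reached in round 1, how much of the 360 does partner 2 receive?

54

Round 2 (partner 1 proposes): rejection yields 0 for partner 2; partner 1 offers 0 and keeps 360.
Round 1 (partner 2 proposes): partner 1 can get 360 next round, worth 0.85 × 360 = 306 now, so partner 2 offers 306, keeping 54.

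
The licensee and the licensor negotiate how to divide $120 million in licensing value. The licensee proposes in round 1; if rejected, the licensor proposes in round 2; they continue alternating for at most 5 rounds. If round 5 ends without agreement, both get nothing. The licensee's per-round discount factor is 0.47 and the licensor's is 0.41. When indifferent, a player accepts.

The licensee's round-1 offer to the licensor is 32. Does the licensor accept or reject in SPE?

Round 5 (the licensee proposes): rejection yields 0 for the licensor; the licensee offers 0 and keeps 120.
Round 4 (the licensor proposes): the licensee can get 120 next round, worth 0.47 × 120 = 56.4 now, so the licensor offers 56.4, keeping 63.6.
Round 3 (the licensee proposes): the licensor can get 63.6 next round, worth 0.41 × 63.6 = 26.076 now; the licensee offers that and keeps 93.924.
Round 2 (the licensor proposes): the licensee can get 93.924 next round, worth 0.47 × 93.924 = 44.14428 now, so the licensor offers 44.14428, keeping 75.85572.
So by rejecting in round 1, the licensor gets 75.85572 next round, worth 0.41 × 75.85572 = 31.1008452 now.
Offer 32 ≥ 31.1008452, so the licensor accepts.

Accept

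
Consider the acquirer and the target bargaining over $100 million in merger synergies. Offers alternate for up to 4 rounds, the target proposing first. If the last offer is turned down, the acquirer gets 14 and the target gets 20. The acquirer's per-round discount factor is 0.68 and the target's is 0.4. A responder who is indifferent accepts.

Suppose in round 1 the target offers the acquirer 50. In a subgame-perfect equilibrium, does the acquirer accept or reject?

Round 4 (the acquirer proposes): the target gets 20 if talks fail, so the acquirer offers 20 and keeps 80.
Round 3 (the target proposes): the acquirer can get 80 next round, worth 0.68 × 80 = 54.4 now; the target offers that and keeps 45.6.
Round 2 (the acquirer proposes): the target can get 45.6 next round, worth 0.4 × 45.6 = 18.24 now; the acquirer offers that and keeps 81.76.
So by rejecting in round 1, the acquirer gets 81.76 next round, worth 0.68 × 81.76 = 55.5968 now.
Offer 50 < 55.5968, so the acquirer rejects.

Reject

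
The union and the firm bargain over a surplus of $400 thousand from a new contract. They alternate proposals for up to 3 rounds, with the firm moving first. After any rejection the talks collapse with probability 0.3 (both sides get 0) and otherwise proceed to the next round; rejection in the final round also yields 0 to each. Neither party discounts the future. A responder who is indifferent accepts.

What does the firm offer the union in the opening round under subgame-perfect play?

By backward induction:
Round 3 (the firm proposes): the union will accept anything ≥ 0, so the firm offers 0 and keeps 400.
Round 2 (the union proposes): rejecting gives the firm an expected 0.7 × 400 = 280. The union offers 280 and keeps 400 − 280 = 120.
Round 1 (the firm proposes): rejecting gives the union an expected 0.7 × 120 = 84, so the firm offers 84, keeping 316.

84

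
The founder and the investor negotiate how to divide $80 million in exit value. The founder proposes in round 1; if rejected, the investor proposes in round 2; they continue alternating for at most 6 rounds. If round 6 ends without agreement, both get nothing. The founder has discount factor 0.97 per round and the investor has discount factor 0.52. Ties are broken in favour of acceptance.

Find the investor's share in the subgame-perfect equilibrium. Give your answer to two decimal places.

Solve by backward induction from round 6.
Round 6 (the investor proposes): rejection yields 0 for the founder; the investor offers 0 and keeps 80.
Round 5 (the founder proposes): the investor can get 80 next round, worth 0.52 × 80 = 41.6 now. The founder offers 41.6 and keeps 80 − 41.6 = 38.4.
Round 4 (the investor proposes): the founder can get 38.4 next round, worth 0.97 × 38.4 = 37.248 now; the investor offers that and keeps 42.752.
Round 3 (the founder proposes): the investor can get 42.752 next round, worth 0.52 × 42.752 = 22.23104 now, so the founder offers 22.23104, keeping 57.76896.
Round 2 (the investor proposes): the founder can get 57.76896 next round, worth 0.97 × 57.76896 = 56.0358912 now; the investor offers that and keeps 23.9641088.
Round 1 (the founder proposes): the investor can get 23.9641088 next round, worth 0.52 × 23.9641088 = 12.461336576 now. The founder offers 12.461336576 and keeps 80 − 12.461336576 = 67.538663424.

12.46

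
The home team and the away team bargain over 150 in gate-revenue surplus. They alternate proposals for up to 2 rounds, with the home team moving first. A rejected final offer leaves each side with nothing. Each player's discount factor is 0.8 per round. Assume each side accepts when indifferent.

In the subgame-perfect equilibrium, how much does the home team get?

30

Round 2 (the away team proposes): the home team will accept anything ≥ 0, so the away team offers 0 and keeps 150.
Round 1 (the home team proposes): the away team can get 150 next round, worth 0.8 × 150 = 120 now. The home team offers 120 and keeps 150 − 120 = 30.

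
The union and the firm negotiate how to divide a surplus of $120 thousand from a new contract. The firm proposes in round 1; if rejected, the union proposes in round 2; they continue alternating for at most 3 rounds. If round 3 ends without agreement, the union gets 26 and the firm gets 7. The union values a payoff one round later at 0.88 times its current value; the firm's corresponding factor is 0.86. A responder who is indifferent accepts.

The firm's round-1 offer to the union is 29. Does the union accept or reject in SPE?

Round 3 (the firm proposes): the union gets 26 if talks fail, so the firm offers 26 and keeps 94.
Round 2 (the union proposes): the firm can get 94 next round, worth 0.86 × 94 = 80.84 now; the union offers that and keeps 39.16.
So by rejecting in round 1, the union gets 39.16 next round, worth 0.88 × 39.16 = 34.4608 now.
Offer 29 < 34.4608, so the union rejects.

Reject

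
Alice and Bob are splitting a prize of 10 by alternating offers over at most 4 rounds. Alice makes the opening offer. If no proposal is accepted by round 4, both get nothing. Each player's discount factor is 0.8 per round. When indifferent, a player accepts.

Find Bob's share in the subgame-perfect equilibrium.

Round 4 (Bob proposes): rejection yields 0 for Alice; Bob offers 0 and keeps 10.
Round 3 (Alice proposes): Bob can get 10 next round, worth 0.8 × 10 = 8 now; Alice offers that and keeps 2.
Round 2 (Bob proposes): Alice can get 2 next round, worth 0.8 × 2 = 1.6 now, so Bob offers 1.6, keeping 8.4.
Round 1 (Alice proposes): Bob can get 8.4 next round, worth 0.8 × 8.4 = 6.72 now. Alice offers 6.72 and keeps 10 − 6.72 = 3.28.

6.72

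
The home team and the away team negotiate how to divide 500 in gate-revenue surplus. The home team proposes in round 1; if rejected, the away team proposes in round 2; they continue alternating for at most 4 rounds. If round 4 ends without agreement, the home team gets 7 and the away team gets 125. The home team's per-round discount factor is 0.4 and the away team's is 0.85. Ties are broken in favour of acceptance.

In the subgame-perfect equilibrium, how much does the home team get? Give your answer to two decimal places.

102.52

By backward induction:
Round 4 (the away team proposes): the home team gets 7 if talks fail, so the away team offers 7 and keeps 493.
Round 3 (the home team proposes): the away team can get 493 next round, worth 0.85 × 493 = 419.05 now. The home team offers 419.05 and keeps 500 − 419.05 = 80.95.
Round 2 (the away team proposes): the home team can get 80.95 next round, worth 0.4 × 80.95 = 32.38 now, so the away team offers 32.38, keeping 467.62.
Round 1 (the home team proposes): the away team can get 467.62 next round, worth 0.85 × 467.62 = 397.477 now. The home team offers 397.477 and keeps 500 − 397.477 = 102.523.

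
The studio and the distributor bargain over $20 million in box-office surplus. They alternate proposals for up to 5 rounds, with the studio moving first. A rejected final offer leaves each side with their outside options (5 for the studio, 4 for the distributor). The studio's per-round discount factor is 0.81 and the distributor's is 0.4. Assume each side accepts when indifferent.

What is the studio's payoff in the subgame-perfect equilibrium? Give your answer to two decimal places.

Round 5 (the studio proposes): the distributor gets 4 if talks fail, so the studio offers 4 and keeps 16.
Round 4 (the distributor proposes): the studio can get 16 next round, worth 0.81 × 16 = 12.96 now. The distributor offers 12.96 and keeps 20 − 12.96 = 7.04.
Round 3 (the studio proposes): the distributor can get 7.04 next round, worth 0.4 × 7.04 = 2.816 now, so the studio offers 2.816, keeping 17.184.
Round 2 (the distributor proposes): the studio can get 17.184 next round, worth 0.81 × 17.184 = 13.91904 now. The distributor offers 13.91904 and keeps 20 − 13.91904 = 6.08096.
Round 1 (the studio proposes): the distributor can get 6.08096 next round, worth 0.4 × 6.08096 = 2.432384 now. The studio offers 2.432384 and keeps 20 − 2.432384 = 17.567616.

17.57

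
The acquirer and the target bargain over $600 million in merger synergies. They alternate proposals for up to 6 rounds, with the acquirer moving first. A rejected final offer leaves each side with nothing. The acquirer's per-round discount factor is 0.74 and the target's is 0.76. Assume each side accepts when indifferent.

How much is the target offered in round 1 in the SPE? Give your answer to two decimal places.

By backward induction:
Round 6 (the target proposes): rejection yields 0 for the acquirer; the target offers 0 and keeps 600.
Round 5 (the acquirer proposes): the target can get 600 next round, worth 0.76 × 600 = 456 now; the acquirer offers that and keeps 144.
Round 4 (the target proposes): the acquirer can get 144 next round, worth 0.74 × 144 = 106.56 now; the target offers that and keeps 493.44.
Round 3 (the acquirer proposes): the target can get 493.44 next round, worth 0.76 × 493.44 = 375.0144 now, so the acquirer offers 375.0144, keeping 224.9856.
Round 2 (the target proposes): the acquirer can get 224.9856 next round, worth 0.74 × 224.9856 = 166.489344 now; the target offers that and keeps 433.510656.
Round 1 (the acquirer proposes): the target can get 433.510656 next round, worth 0.76 × 433.510656 = 329.46809856 now. The acquirer offers 329.46809856 and keeps 600 − 329.46809856 = 270.53190144.

329.47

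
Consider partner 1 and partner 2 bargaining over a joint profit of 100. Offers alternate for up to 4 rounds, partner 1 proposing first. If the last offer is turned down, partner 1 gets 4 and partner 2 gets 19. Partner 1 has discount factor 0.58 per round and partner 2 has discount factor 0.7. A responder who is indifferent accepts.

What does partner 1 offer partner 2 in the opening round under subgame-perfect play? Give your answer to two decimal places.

Work backward from the last round.
Round 4 (partner 2 proposes): partner 1 gets 4 if talks fail, so partner 2 offers 4 and keeps 96.
Round 3 (partner 1 proposes): partner 2 can get 96 next round, worth 0.7 × 96 = 67.2 now. Partner 1 offers 67.2 and keeps 100 − 67.2 = 32.8.
Round 2 (partner 2 proposes): partner 1 can get 32.8 next round, worth 0.58 × 32.8 = 19.024 now. Partner 2 offers 19.024 and keeps 100 − 19.024 = 80.976.
Round 1 (partner 1 proposes): partner 2 can get 80.976 next round, worth 0.7 × 80.976 = 56.6832 now, so partner 1 offers 56.6832, keeping 43.3168.

56.68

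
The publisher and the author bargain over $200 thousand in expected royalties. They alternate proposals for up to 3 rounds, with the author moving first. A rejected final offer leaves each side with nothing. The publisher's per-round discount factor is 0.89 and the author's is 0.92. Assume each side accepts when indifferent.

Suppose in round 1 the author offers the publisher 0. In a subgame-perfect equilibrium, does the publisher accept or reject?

Reject

Work out the publisher's continuation value if the offer is rejected.
Round 3 (the author proposes): rejection yields 0 for the publisher; the author offers 0 and keeps 200.
Round 2 (the publisher proposes): the author can get 200 next round, worth 0.92 × 200 = 184 now, so the publisher offers 184, keeping 16.
So by rejecting in round 1, the publisher gets 16 next round, worth 0.89 × 16 = 14.24 now.
Offer 0 < 14.24, so the publisher rejects.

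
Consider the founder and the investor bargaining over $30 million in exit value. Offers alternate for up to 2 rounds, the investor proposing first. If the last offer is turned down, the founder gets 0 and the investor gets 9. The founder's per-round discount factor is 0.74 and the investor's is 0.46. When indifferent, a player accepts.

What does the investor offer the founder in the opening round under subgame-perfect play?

Round 2 (the founder proposes): the investor gets 9 if talks fail, so the founder offers 9 and keeps 21.
Round 1 (the investor proposes): the founder can get 21 next round, worth 0.74 × 21 = 15.54 now, so the investor offers 15.54, keeping 14.46.

15.54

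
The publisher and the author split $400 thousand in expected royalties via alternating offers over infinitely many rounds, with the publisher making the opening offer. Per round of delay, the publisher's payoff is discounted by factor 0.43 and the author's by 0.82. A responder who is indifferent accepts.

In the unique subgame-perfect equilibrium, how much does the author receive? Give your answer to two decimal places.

288.79

In a stationary SPE each proposer offers the other exactly their discounted continuation value.
If the publisher keeps x when proposing and the author keeps y when proposing, then x = 400 − 0.82y and y = 400 − 0.43x.
Solving: x = 400(1 − 0.82) / (1 − 0.43·0.82) = 72 / 0.6474 ≈ 111.2141.
The author gets 400 − 111.2141 ≈ 288.7859.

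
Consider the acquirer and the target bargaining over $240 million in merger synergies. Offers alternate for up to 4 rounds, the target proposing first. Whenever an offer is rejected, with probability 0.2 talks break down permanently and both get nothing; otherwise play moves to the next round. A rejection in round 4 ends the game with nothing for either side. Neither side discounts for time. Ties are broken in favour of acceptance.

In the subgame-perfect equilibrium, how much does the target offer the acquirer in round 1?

By backward induction:
Round 4 (the acquirer proposes): the target will accept anything ≥ 0, so the acquirer offers 0 and keeps 240.
Round 3 (the target proposes): rejecting gives the acquirer an expected 0.8 × 240 = 192. The target offers 192 and keeps 240 − 192 = 48.
Round 2 (the acquirer proposes): rejecting gives the target an expected 0.8 × 48 = 38.4, so the acquirer offers 38.4, keeping 201.6.
Round 1 (the target proposes): rejecting gives the acquirer an expected 0.8 × 201.6 = 161.28, so the target offers 161.28, keeping 78.72.

161.28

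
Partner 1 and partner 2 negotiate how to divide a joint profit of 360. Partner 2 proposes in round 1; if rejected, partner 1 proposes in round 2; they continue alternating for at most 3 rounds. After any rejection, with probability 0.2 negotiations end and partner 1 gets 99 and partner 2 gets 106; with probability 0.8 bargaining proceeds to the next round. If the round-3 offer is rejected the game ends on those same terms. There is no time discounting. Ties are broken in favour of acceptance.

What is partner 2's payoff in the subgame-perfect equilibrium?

Round 3 (partner 2 proposes): partner 1 gets 99 if talks fail, so partner 2 offers 99 and keeps 261.
Round 2 (partner 1 proposes): rejecting gives partner 2 an expected 0.8 × 261 + 0.2 × 106 = 230. Partner 1 offers 230 and keeps 360 − 230 = 130.
Round 1 (partner 2 proposes): rejecting gives partner 1 an expected 0.8 × 130 + 0.2 × 99 = 123.8; partner 2 offers that and keeps 236.2.

236.2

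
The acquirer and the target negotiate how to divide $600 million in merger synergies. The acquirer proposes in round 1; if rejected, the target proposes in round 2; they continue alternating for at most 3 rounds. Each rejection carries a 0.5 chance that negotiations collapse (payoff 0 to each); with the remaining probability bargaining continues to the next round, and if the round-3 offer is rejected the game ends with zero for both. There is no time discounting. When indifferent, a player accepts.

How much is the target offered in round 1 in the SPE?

150

By backward induction:
Round 3 (the acquirer proposes): rejection yields 0 for the target; the acquirer offers 0 and keeps 600.
Round 2 (the target proposes): rejecting gives the acquirer an expected 0.5 × 600 = 300, so the target offers 300, keeping 300.
Round 1 (the acquirer proposes): rejecting gives the target an expected 0.5 × 300 = 150. The acquirer offers 150 and keeps 600 − 150 = 450.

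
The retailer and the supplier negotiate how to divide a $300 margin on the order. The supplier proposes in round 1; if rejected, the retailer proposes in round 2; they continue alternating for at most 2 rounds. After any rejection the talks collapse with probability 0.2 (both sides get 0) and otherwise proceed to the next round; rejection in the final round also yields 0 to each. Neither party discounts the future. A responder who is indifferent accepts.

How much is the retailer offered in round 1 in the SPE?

Round 2 (the retailer proposes): rejection yields 0 for the supplier; the retailer offers 0 and keeps 300.
Round 1 (the supplier proposes): rejecting gives the retailer an expected 0.8 × 300 = 240. The supplier offers 240 and keeps 300 − 240 = 60.

240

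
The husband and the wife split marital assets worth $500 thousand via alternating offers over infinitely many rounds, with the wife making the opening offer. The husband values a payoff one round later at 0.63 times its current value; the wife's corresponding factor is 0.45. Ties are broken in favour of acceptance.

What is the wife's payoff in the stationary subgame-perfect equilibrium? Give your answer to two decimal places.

Let x be the wife's share when the wife proposes and y be the husband's share when the husband proposes.
The husband accepts iff offered ≥ 0.63·y, so x = 500 − 0.63y. Symmetrically y = 500 − 0.45x.
Substituting: x = 500 − 0.63(500 − 0.45x), giving x(1 − 0.45·0.63) = 500(1 − 0.63).
So x = 500 × 0.37 / 0.7165 ≈ 258.1996, and the husband receives 500 − x ≈ 241.8004.

258.20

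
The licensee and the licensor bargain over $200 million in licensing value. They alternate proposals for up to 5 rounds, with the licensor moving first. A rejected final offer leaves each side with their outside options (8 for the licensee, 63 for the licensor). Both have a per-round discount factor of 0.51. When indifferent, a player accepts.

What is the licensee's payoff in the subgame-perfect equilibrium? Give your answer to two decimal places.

63.52

Work backward from the last round.
Round 5 (the licensor proposes): the licensee gets 8 if talks fail, so the licensor offers 8 and keeps 192.
Round 4 (the licensee proposes): the licensor can get 192 next round, worth 0.51 × 192 = 97.92 now, so the licensee offers 97.92, keeping 102.08.
Round 3 (the licensor proposes): the licensee can get 102.08 next round, worth 0.51 × 102.08 = 52.0608 now. The licensor offers 52.0608 and keeps 200 − 52.0608 = 147.9392.
Round 2 (the licensee proposes): the licensor can get 147.9392 next round, worth 0.51 × 147.9392 = 75.448992 now, so the licensee offers 75.448992, keeping 124.551008.
Round 1 (the licensor proposes): the licensee can get 124.551008 next round, worth 0.51 × 124.551008 = 63.52101408 now. The licensor offers 63.52101408 and keeps 200 − 63.52101408 = 136.47898592.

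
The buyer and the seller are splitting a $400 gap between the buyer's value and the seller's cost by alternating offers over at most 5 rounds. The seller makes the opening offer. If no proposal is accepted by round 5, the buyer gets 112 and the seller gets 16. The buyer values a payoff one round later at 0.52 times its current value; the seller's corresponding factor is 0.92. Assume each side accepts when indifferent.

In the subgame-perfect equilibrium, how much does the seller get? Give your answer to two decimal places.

349.77

Round 5 (the seller proposes): the buyer gets 112 if talks fail, so the seller offers 112 and keeps 288.
Round 4 (the buyer proposes): the seller can get 288 next round, worth 0.92 × 288 = 264.96 now. The buyer offers 264.96 and keeps 400 − 264.96 = 135.04.
Round 3 (the seller proposes): the buyer can get 135.04 next round, worth 0.52 × 135.04 = 70.2208 now. The seller offers 70.2208 and keeps 400 − 70.2208 = 329.7792.
Round 2 (the buyer proposes): the seller can get 329.7792 next round, worth 0.92 × 329.7792 = 303.396864 now; the buyer offers that and keeps 96.603136.
Round 1 (the seller proposes): the buyer can get 96.603136 next round, worth 0.52 × 96.603136 = 50.23363072 now; the seller offers that and keeps 349.76636928.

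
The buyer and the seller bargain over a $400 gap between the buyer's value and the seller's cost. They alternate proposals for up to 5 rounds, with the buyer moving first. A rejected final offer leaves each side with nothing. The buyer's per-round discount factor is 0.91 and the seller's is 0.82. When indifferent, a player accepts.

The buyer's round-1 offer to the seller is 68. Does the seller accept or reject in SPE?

Work out the seller's continuation value if the offer is rejected.
Round 5 (the buyer proposes): the seller will accept anything ≥ 0, so the buyer offers 0 and keeps 400.
Round 4 (the seller proposes): the buyer can get 400 next round, worth 0.91 × 400 = 364 now; the seller offers that and keeps 36.
Round 3 (the buyer proposes): the seller can get 36 next round, worth 0.82 × 36 = 29.52 now. The buyer offers 29.52 and keeps 400 − 29.52 = 370.48.
Round 2 (the seller proposes): the buyer can get 370.48 next round, worth 0.91 × 370.48 = 337.1368 now. The seller offers 337.1368 and keeps 400 − 337.1368 = 62.8632.
So by rejecting in round 1, the seller gets 62.8632 next round, worth 0.82 × 62.8632 = 51.547824 now.
Offer 68 ≥ 51.547824, so the seller accepts.

Accept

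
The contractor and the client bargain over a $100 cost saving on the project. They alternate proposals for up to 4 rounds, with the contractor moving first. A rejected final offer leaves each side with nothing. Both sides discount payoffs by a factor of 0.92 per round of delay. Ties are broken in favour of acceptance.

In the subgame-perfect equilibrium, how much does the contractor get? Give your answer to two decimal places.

By backward induction:
Round 4 (the client proposes): rejection yields 0 for the contractor; the client offers 0 and keeps 100.
Round 3 (the contractor proposes): the client can get 100 next round, worth 0.92 × 100 = 92 now. The contractor offers 92 and keeps 100 − 92 = 8.
Round 2 (the client proposes): the contractor can get 8 next round, worth 0.92 × 8 = 7.36 now, so the client offers 7.36, keeping 92.64.
Round 1 (the contractor proposes): the client can get 92.64 next round, worth 0.92 × 92.64 = 85.2288 now, so the contractor offers 85.2288, keeping 14.7712.

14.77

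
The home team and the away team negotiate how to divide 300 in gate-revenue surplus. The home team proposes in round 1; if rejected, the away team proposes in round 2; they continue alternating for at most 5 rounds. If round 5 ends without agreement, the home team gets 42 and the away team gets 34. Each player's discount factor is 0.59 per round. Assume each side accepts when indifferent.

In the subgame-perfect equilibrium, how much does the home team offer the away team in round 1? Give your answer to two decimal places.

101.95

Round 5 (the home team proposes): the away team gets 34 if talks fail, so the home team offers 34 and keeps 266.
Round 4 (the away team proposes): the home team can get 266 next round, worth 0.59 × 266 = 156.94 now; the away team offers that and keeps 143.06.
Round 3 (the home team proposes): the away team can get 143.06 next round, worth 0.59 × 143.06 = 84.4054 now. The home team offers 84.4054 and keeps 300 − 84.4054 = 215.5946.
Round 2 (the away team proposes): the home team can get 215.5946 next round, worth 0.59 × 215.5946 = 127.200814 now. The away team offers 127.200814 and keeps 300 − 127.200814 = 172.799186.
Round 1 (the home team proposes): the away team can get 172.799186 next round, worth 0.59 × 172.799186 = 101.95151974 now, so the home team offers 101.95151974, keeping 198.04848026.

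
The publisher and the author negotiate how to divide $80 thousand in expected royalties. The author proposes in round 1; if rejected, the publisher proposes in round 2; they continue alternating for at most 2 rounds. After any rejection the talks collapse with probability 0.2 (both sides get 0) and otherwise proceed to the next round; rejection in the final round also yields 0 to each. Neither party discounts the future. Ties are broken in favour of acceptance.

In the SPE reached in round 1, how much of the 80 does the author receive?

16

Round 2 (the publisher proposes): the author will accept anything ≥ 0, so the publisher offers 0 and keeps 80.
Round 1 (the author proposes): rejecting gives the publisher an expected 0.8 × 80 = 64, so the author offers 64, keeping 16.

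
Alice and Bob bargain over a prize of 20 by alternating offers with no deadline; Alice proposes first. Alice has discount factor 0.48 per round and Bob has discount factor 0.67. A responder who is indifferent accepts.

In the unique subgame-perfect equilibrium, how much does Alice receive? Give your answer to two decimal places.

9.73

Let x be Alice's share when Alice proposes and y be Bob's share when Bob proposes.
Bob accepts iff offered ≥ 0.67·y, so x = 20 − 0.67y. Symmetrically y = 20 − 0.48x.
Substituting: x = 20 − 0.67(20 − 0.48x), giving x(1 − 0.48·0.67) = 20(1 − 0.67).
So x = 20 × 0.33 / 0.6784 ≈ 9.7288, and Bob receives 20 − x ≈ 10.2712.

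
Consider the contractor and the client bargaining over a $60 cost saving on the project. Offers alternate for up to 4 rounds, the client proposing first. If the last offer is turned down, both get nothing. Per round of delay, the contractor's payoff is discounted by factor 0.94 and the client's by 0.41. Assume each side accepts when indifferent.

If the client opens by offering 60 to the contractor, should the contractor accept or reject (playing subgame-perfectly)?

Round 4 (the contractor proposes): rejection yields 0 for the client; the contractor offers 0 and keeps 60.
Round 3 (the client proposes): the contractor can get 60 next round, worth 0.94 × 60 = 56.4 now, so the client offers 56.4, keeping 3.6.
Round 2 (the contractor proposes): the client can get 3.6 next round, worth 0.41 × 3.6 = 1.476 now. The contractor offers 1.476 and keeps 60 − 1.476 = 58.524.
So by rejecting in round 1, the contractor gets 58.524 next round, worth 0.94 × 58.524 = 55.01256 now.
Offer 60 ≥ 55.01256, so the contractor accepts.

Accept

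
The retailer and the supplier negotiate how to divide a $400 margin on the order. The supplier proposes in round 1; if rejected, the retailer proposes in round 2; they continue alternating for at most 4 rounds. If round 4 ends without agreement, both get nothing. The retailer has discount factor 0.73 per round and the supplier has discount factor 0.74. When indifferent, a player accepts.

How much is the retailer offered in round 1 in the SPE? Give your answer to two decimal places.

Round 4 (the retailer proposes): rejection yields 0 for the supplier; the retailer offers 0 and keeps 400.
Round 3 (the supplier proposes): the retailer can get 400 next round, worth 0.73 × 400 = 292 now, so the supplier offers 292, keeping 108.
Round 2 (the retailer proposes): the supplier can get 108 next round, worth 0.74 × 108 = 79.92 now, so the retailer offers 79.92, keeping 320.08.
Round 1 (the supplier proposes): the retailer can get 320.08 next round, worth 0.73 × 320.08 = 233.6584 now, so the supplier offers 233.6584, keeping 166.3416.

233.66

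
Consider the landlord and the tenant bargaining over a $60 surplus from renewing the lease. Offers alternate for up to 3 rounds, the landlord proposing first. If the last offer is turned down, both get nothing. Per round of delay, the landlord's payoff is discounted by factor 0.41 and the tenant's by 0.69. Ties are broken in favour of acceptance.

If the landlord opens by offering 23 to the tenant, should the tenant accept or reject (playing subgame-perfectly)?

Reject

Work out the tenant's continuation value if the offer is rejected.
Round 3 (the landlord proposes): the tenant will accept anything ≥ 0, so the landlord offers 0 and keeps 60.
Round 2 (the tenant proposes): the landlord can get 60 next round, worth 0.41 × 60 = 24.6 now. The tenant offers 24.6 and keeps 60 − 24.6 = 35.4.
So by rejecting in round 1, the tenant gets 35.4 next round, worth 0.69 × 35.4 = 24.426 now.
Offer 23 < 24.426, so the tenant rejects.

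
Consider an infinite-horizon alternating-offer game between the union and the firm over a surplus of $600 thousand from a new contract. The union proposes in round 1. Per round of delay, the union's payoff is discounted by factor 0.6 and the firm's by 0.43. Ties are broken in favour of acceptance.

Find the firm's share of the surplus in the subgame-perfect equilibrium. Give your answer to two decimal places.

139.08

In a stationary SPE each proposer offers the other exactly their discounted continuation value.
If the union keeps x when proposing and the firm keeps y when proposing, then x = 600 − 0.43y and y = 600 − 0.6x.
Solving: x = 600(1 − 0.43) / (1 − 0.6·0.43) = 342 / 0.742 ≈ 460.9164.
The firm gets 600 − 460.9164 ≈ 139.0836.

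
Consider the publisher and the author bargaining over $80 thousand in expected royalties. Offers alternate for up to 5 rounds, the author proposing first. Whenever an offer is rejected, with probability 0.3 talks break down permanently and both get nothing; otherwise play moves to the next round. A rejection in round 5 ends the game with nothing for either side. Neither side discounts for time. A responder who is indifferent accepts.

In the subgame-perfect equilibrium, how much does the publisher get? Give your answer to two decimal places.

25.03

Round 5 (the author proposes): the publisher will accept anything ≥ 0, so the author offers 0 and keeps 80.
Round 4 (the publisher proposes): rejecting gives the author an expected 0.7 × 80 = 56; the publisher offers that and keeps 24.
Round 3 (the author proposes): rejecting gives the publisher an expected 0.7 × 24 = 16.8. The author offers 16.8 and keeps 80 − 16.8 = 63.2.
Round 2 (the publisher proposes): rejecting gives the author an expected 0.7 × 63.2 = 44.24; the publisher offers that and keeps 35.76.
Round 1 (the author proposes): rejecting gives the publisher an expected 0.7 × 35.76 = 25.032. The author offers 25.032 and keeps 80 − 25.032 = 54.968.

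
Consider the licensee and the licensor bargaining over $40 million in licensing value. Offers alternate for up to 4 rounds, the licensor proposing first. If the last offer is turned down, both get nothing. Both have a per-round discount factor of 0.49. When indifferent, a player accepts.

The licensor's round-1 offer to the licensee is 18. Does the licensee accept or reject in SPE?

Accept

Work out the licensee's continuation value if the offer is rejected.
Round 4 (the licensee proposes): rejection yields 0 for the licensor; the licensee offers 0 and keeps 40.
Round 3 (the licensor proposes): the licensee can get 40 next round, worth 0.49 × 40 = 19.6 now, so the licensor offers 19.6, keeping 20.4.
Round 2 (the licensee proposes): the licensor can get 20.4 next round, worth 0.49 × 20.4 = 9.996 now, so the licensee offers 9.996, keeping 30.004.
So by rejecting in round 1, the licensee gets 30.004 next round, worth 0.49 × 30.004 = 14.70196 now.
Offer 18 ≥ 14.70196, so the licensee accepts.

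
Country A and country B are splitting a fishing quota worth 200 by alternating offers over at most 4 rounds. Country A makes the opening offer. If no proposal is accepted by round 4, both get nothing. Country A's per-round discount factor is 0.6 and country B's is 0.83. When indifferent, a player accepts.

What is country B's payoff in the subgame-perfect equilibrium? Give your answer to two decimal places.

Round 4 (country B proposes): country A will accept anything ≥ 0, so country B offers 0 and keeps 200.
Round 3 (country A proposes): country B can get 200 next round, worth 0.83 × 200 = 166 now, so country A offers 166, keeping 34.
Round 2 (country B proposes): country A can get 34 next round, worth 0.6 × 34 = 20.4 now. Country B offers 20.4 and keeps 200 − 20.4 = 179.6.
Round 1 (country A proposes): country B can get 179.6 next round, worth 0.83 × 179.6 = 149.068 now; country A offers that and keeps 50.932.

149.07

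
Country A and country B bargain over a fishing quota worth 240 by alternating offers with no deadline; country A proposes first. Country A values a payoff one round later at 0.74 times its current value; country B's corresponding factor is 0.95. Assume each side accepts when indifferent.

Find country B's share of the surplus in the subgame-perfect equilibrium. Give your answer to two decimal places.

199.60

When country A proposes, country B accepts any offer worth at least 0.95 times what country B would get by proposing next round; and vice versa.
This gives x = 240 − 0.95y and y = 240 − 0.74x, where x and y are each side's share when it proposes.
Hence (1 − 0.95·0.74)x = 240(1 − 0.95), i.e. 0.297·x = 12.
x ≈ 40.4040; country B's share is 240 − x ≈ 199.5960.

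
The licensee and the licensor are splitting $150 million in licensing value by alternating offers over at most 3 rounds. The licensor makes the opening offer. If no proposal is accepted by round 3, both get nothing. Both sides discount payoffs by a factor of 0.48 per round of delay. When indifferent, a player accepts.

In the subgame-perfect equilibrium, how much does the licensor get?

Round 3 (the licensor proposes): the licensee will accept anything ≥ 0, so the licensor offers 0 and keeps 150.
Round 2 (the licensee proposes): the licensor can get 150 next round, worth 0.48 × 150 = 72 now. The licensee offers 72 and keeps 150 − 72 = 78.
Round 1 (the licensor proposes): the licensee can get 78 next round, worth 0.48 × 78 = 37.44 now; the licensor offers that and keeps 112.56.

112.56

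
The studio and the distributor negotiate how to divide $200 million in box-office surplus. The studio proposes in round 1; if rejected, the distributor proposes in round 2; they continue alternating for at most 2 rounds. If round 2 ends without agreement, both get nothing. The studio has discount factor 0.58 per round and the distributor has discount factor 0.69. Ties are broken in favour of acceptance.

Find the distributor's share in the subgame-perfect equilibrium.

138

Work backward from the last round.
Round 2 (the distributor proposes): rejection yields 0 for the studio; the distributor offers 0 and keeps 200.
Round 1 (the studio proposes): the distributor can get 200 next round, worth 0.69 × 200 = 138 now, so the studio offers 138, keeping 62.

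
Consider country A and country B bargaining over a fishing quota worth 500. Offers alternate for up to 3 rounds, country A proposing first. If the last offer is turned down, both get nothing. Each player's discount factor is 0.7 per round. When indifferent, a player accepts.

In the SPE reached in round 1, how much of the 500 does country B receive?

Round 3 (country A proposes): country B will accept anything ≥ 0, so country A offers 0 and keeps 500.
Round 2 (country B proposes): country A can get 500 next round, worth 0.7 × 500 = 350 now; country B offers that and keeps 150.
Round 1 (country A proposes): country B can get 150 next round, worth 0.7 × 150 = 105 now; country A offers that and keeps 395.

105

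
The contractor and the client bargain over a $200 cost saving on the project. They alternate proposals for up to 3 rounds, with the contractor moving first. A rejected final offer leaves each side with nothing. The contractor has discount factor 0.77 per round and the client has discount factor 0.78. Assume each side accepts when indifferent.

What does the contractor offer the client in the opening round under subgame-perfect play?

Round 3 (the contractor proposes): the client will accept anything ≥ 0, so the contractor offers 0 and keeps 200.
Round 2 (the client proposes): the contractor can get 200 next round, worth 0.77 × 200 = 154 now, so the client offers 154, keeping 46.
Round 1 (the contractor proposes): the client can get 46 next round, worth 0.78 × 46 = 35.88 now; the contractor offers that and keeps 164.12.

35.88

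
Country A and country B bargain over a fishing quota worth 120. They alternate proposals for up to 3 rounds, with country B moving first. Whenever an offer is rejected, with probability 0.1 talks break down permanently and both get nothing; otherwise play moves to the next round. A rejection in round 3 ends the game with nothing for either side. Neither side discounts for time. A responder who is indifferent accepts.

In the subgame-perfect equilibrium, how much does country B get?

109.2

By backward induction:
Round 3 (country B proposes): rejection yields 0 for country A; country B offers 0 and keeps 120.
Round 2 (country A proposes): rejecting gives country B an expected 0.9 × 120 = 108. Country A offers 108 and keeps 120 − 108 = 12.
Round 1 (country B proposes): rejecting gives country A an expected 0.9 × 12 = 10.8; country B offers that and keeps 109.2.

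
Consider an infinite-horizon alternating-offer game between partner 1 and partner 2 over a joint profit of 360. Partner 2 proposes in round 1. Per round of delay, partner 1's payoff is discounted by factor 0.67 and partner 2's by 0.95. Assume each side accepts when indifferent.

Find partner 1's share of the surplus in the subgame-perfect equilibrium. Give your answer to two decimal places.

In a stationary SPE each proposer offers the other exactly their discounted continuation value.
If partner 2 keeps x when proposing and partner 1 keeps y when proposing, then x = 360 − 0.67y and y = 360 − 0.95x.
Solving: x = 360(1 − 0.67) / (1 − 0.95·0.67) = 118.8 / 0.3635 ≈ 326.8226.
Partner 1 gets 360 − 326.8226 ≈ 33.1774.

33.18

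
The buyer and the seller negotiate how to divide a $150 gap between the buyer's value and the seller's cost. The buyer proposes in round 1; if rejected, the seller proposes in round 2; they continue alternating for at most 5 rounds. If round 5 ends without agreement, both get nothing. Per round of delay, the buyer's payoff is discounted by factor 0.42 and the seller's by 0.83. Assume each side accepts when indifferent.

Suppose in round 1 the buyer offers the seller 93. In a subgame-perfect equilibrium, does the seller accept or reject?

Round 5 (the buyer proposes): rejection yields 0 for the seller; the buyer offers 0 and keeps 150.
Round 4 (the seller proposes): the buyer can get 150 next round, worth 0.42 × 150 = 63 now, so the seller offers 63, keeping 87.
Round 3 (the buyer proposes): the seller can get 87 next round, worth 0.83 × 87 = 72.21 now. The buyer offers 72.21 and keeps 150 − 72.21 = 77.79.
Round 2 (the seller proposes): the buyer can get 77.79 next round, worth 0.42 × 77.79 = 32.6718 now; the seller offers that and keeps 117.3282.
So by rejecting in round 1, the seller gets 117.3282 next round, worth 0.83 × 117.3282 = 97.382406 now.
Offer 93 < 97.382406, so the seller rejects.

Reject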